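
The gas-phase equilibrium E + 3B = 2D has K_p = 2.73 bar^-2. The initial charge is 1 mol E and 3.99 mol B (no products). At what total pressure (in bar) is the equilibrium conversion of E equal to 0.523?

P = 0.96 bar

Take 1 mol E as basis and let X be its fractional conversion, so ξ = X.
At extent ξ: n_E = 1 − X; n_B = 3.99 − 3X; n_D = 2X.
Summing: n_T = 4.99 − 2X.
K_p = p_D^2 / (p_E p_B^3) with p_i = (n_i/n_T)·P.
At X = 0.523: the mole-fraction product g(X) = Π y_i^ν_i = 2.514. Since K_p = g(X)·P^{-2}, P = (g/K_p)^(1/2) = (2.514/2.73)^(1/2) = 0.96 bar.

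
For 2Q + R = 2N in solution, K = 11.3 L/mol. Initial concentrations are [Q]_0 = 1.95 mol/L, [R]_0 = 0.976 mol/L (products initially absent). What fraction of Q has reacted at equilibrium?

X = 0.660

Let X = conversion of Q; extent ξ = 1.95X/2 mol/L.
Concentrations: [Q] = 1.95 − 1.95X; [R] = 0.976 − 0.975X; [N] = 1.95X.
K = [N]^2 / ([Q]^2 [R]).
This equals 11.3 at X = 0.660 (the root in 0 < X < 1).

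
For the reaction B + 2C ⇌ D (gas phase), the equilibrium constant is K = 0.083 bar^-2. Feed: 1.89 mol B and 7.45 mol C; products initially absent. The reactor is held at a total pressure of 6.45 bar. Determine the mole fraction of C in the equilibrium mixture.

y_C = 0.726

Basis: 1.89 mol B initially; let X = conversion of B. Extent ξ = 1.89X.
Mole table: n_B = 1.89 − 1.89X; n_C = 7.45 − 3.78X; n_D = 1.89X.
Summing: n_T = 9.34 − 3.78X.
Mole fractions y_i = n_i/n_T; K = p_D / (p_B p_C^2) with p_i = y_i·P.
Equating to 0.083 bar^-2 and solving on 0 < X < 1: X = 0.645.
Then n_C = 5.01, n_T = 6.9, so y_C = 0.726.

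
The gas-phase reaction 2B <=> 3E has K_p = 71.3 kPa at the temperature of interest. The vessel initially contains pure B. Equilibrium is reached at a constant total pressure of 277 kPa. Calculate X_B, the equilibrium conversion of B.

Basis: 1 mol B initially; let X = conversion of B. Extent ξ = 0.5X.
Mole table: n_B = 1 − X; n_E = 1.5X.
Total moles n_T = 1 + 0.5X.
With p_i = (n_i/n_T)P, K_p = p_E^3 / (p_B^2).
Substituting and setting equal to 71.3 kPa gives a polynomial in X; the root in (0,1) is X = 0.339.

X = 0.339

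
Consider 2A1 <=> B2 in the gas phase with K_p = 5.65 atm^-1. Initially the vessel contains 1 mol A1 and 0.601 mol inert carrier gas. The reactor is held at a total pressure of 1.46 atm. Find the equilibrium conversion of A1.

Basis: 1 mol A1 initially; let X = conversion of A1. Extent ξ = 0.5X.
Species balance: n_A1 = 1 − X; n_B2 = 0.5X; n_I = 0.601 (inert).
Summing: n_T = 1.6 − 0.5X.
Mole fractions y_i = n_i/n_T; K_p = p_B2 / (p_A1^2) with p_i = y_i·P.
Setting this equal to 5.65 atm^-1 and taking the physical root (0 < X < 1) gives X = 0.763.

X = 0.763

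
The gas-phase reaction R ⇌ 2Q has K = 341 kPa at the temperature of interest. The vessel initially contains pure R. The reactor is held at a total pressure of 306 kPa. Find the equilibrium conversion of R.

Let X = conversion of R (basis 1 mol R); extent of reaction ξ = X.
Moles: n_R = 1 − X; n_Q = 2X.
n_T = Σnᵢ = 1 + X.
y_i = n_i/n_T, p_i = y_i·P. K = p_Q^2 / (p_R).
Substituting and setting equal to 341 kPa gives a polynomial in X; the root in (0,1) is X = 0.467.

X = 0.467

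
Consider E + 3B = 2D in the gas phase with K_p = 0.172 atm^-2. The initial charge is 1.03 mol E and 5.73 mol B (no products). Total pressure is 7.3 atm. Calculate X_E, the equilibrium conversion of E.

X = 0.791

Let X = conversion of E (basis 1.03 mol E); extent of reaction ξ = 1.03X.
At extent ξ: n_E = 1.03 − 1.03X; n_B = 5.73 − 3.09X; n_D = 2.06X.
n_T = Σnᵢ = 6.76 − 2.06X.
With p_i = (n_i/n_T)P, K_p = p_D^2 / (p_E p_B^3).
Substituting and setting equal to 0.172 atm^-2 gives a polynomial in X; the root in (0,1) is X = 0.791.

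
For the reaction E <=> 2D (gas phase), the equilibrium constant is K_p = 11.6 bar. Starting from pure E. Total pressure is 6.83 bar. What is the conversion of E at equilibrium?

Basis: 1 mol E initially; let X = conversion of E. Extent ξ = X.
Moles: n_E = 1 − X; n_D = 2X.
Summing: n_T = 1 + X.
Mole fractions y_i = n_i/n_T; K_p = p_D^2 / (p_E) with p_i = y_i·P.
Equating to 11.6 bar and solving on 0 < X < 1: X = 0.546.

X = 0.546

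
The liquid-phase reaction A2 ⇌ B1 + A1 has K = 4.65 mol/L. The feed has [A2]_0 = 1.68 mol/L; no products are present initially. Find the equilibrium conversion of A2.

Let X = conversion of A2; extent ξ = 1.68·X mol/L.
Concentrations: [A2] = 1.68 − 1.68X; [B1] = 1.68X; [A1] = 1.68X.
K = [B1] [A1] / ([A2]).
Setting equal to 4.65 and solving for X on (0,1) gives X = 0.780.

X = 0.780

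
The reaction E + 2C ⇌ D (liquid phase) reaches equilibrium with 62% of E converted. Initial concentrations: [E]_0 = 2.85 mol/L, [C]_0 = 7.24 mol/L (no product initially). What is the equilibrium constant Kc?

Kc = 0.119 (mol/L)^-2

Let X = conversion of E.
Concentrations: [E] = 2.85 − 2.85X; [C] = 7.24 − 5.7X; [D] = 2.85X.
At X = 0.62: [E] = 1.08, [C] = 3.71, [D] = 1.77.
Kc = [D] / ([E] [C]^2) = 0.119 (mol/L)^-2.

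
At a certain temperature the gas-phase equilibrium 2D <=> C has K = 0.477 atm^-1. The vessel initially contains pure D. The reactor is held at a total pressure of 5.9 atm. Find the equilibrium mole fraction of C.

Let X = conversion of D (basis 1 mol D); extent of reaction ξ = 0.5X.
Mole table: n_D = 1 − X; n_C = 0.5X.
Summing: n_T = 1 − 0.5X.
With p_i = (n_i/n_T)P, K = p_C / (p_D^2).
Substituting and setting equal to 0.477 atm^-1 gives a polynomial in X; the root in (0,1) is X = 0.714.
Then n_C = 0.357, n_T = 0.643, so y_C = 0.556.

y_C = 0.556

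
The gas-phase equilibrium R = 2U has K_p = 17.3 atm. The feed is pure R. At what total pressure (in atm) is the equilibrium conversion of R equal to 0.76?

P = 3.16 atm

Basis: 1 mol R initially; let X = conversion of R. Extent ξ = X.
Species balance: n_R = 1 − X; n_U = 2X.
Total moles n_T = 1 + X.
K_p = p_U^2 / (p_R) with p_i = (n_i/n_T)·P.
At X = 0.76: the mole-fraction product g(X) = Π y_i^ν_i = 5.47. Since K_p = g(X)·P^{1}, P = (K_p/g)^(1/1) = (17.3/5.47)^(1/1) = 3.16 atm.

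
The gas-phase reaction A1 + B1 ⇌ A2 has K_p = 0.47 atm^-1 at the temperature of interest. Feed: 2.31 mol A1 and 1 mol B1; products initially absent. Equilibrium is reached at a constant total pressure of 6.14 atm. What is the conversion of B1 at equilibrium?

X = 0.643

Let X = conversion of B1 (basis 1 mol B1); extent of reaction ξ = X.
At extent ξ: n_A1 = 2.31 − X; n_B1 = 1 − X; n_A2 = X.
n_T = Σnᵢ = 3.31 − X.
y_i = n_i/n_T, p_i = y_i·P. K_p = p_A2 / (p_A1 p_B1).
Setting this equal to 0.47 atm^-1 and taking the physical root (0 < X < 1) gives X = 0.643.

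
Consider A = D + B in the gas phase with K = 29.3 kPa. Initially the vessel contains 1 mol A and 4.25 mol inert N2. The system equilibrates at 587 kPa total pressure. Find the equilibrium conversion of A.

X = 0.409

Let X = conversion of A (basis 1 mol A); extent of reaction ξ = X.
Moles: n_A = 1 − X; n_D = X; n_B = X; n_I = 4.25 (inert).
Total moles n_T = 5.25 + X.
Mole fractions y_i = n_i/n_T; K = p_D p_B / (p_A) with p_i = y_i·P.
Substituting and setting equal to 29.3 kPa gives a polynomial in X; the root in (0,1) is X = 0.409.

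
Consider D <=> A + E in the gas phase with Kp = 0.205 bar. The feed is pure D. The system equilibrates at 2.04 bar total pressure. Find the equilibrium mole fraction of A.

Basis: 1 mol D initially; let X = conversion of D. Extent ξ = X.
At extent ξ: n_D = 1 − X; n_A = X; n_E = X.
Total moles n_T = 1 + X.
Mole fractions y_i = n_i/n_T; Kp = p_A p_E / (p_D) with p_i = y_i·P.
Equating to 0.205 bar and solving on 0 < X < 1: X = 0.302.
Then n_A = 0.302, n_T = 1.3, so y_A = 0.232.

y_A = 0.232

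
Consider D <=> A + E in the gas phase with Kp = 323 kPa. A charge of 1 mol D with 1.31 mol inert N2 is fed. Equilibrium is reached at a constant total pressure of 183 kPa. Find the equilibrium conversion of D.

Take 1 mol D as basis and let X be its fractional conversion, so ξ = X.
Species balance: n_D = 1 − X; n_A = X; n_E = X; n_I = 1.31 (inert).
Summing: n_T = 2.31 + X.
With p_i = (n_i/n_T)P, Kp = p_A p_E / (p_D).
This yields a degree-2 equation in X; solving on (0,1), X = 0.866.

X = 0.866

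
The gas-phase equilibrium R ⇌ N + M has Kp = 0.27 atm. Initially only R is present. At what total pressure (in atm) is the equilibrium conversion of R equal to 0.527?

Let X = conversion of R (basis 1 mol R); extent of reaction ξ = X.
At extent ξ: n_R = 1 − X; n_N = X; n_M = X.
Total moles n_T = 1 + X.
Kp = p_N p_M / (p_R) with p_i = (n_i/n_T)·P.
At X = 0.527: the mole-fraction product g(X) = Π y_i^ν_i = 0.3845. Since Kp = g(X)·P^{1}, P = (Kp/g)^(1/1) = (0.27/0.3845)^(1/1) = 0.702 atm.

P = 0.702 atm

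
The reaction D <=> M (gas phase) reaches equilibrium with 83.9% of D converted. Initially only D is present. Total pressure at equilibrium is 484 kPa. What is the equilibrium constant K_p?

Basis: 1 mol D initially; let X = conversion of D. Extent ξ = X.
Species balance: n_D = 1 − X; n_M = X.
n_T stays at 1 (no change in mole number).
At X = 0.839: n_D = 0.161, n_M = 0.839, n_T = 1.
p_i = (n_i/n_T)·P. K_p = p_M / (p_D) = 5.21.

K_p = 5.21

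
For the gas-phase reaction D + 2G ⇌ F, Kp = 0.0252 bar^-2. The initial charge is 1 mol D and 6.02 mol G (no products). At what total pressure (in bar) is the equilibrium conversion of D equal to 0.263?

P = 4.45 bar

Basis: 1 mol D initially; let X = conversion of D. Extent ξ = X.
Moles: n_D = 1 − X; n_G = 6.02 − 2X; n_F = X.
Total moles n_T = 7.02 − 2X.
Kp = p_F / (p_D p_G^2) with p_i = (n_i/n_T)·P.
At X = 0.263: the mole-fraction product g(X) = Π y_i^ν_i = 0.4986. Since Kp = g(X)·P^{-2}, P = (g/Kp)^(1/2) = (0.4986/0.0252)^(1/2) = 4.45 bar.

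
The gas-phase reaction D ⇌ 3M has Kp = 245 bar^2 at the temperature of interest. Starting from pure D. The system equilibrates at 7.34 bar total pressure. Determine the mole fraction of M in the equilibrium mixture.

y_M = 0.860

Let X = conversion of D (basis 1 mol D); extent of reaction ξ = X.
At extent ξ: n_D = 1 − X; n_M = 3X.
Total moles n_T = 1 + 2X.
y_i = n_i/n_T, p_i = y_i·P. Kp = p_M^3 / (p_D).
Substituting and setting equal to 245 bar^2 gives a polynomial in X; the root in (0,1) is X = 0.672.
Then n_M = 2.02, n_T = 2.34, so y_M = 0.860.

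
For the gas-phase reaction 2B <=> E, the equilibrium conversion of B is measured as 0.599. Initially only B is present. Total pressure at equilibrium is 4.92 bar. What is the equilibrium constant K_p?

Let X = conversion of B (basis 1 mol B); extent of reaction ξ = 0.5X.
Moles: n_B = 1 − X; n_E = 0.5X.
Total moles n_T = 1 − 0.5X.
At X = 0.599: n_B = 0.401, n_E = 0.299, n_T = 0.701.
p_i = (n_i/n_T)·P. K_p = p_E / (p_B^2) = 0.265 bar^-1.

K_p = 0.265 bar^-1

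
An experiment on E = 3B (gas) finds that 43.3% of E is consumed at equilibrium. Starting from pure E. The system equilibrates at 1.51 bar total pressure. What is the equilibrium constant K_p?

Basis: 1 mol E initially; let X = conversion of E. Extent ξ = X.
Species balance: n_E = 1 − X; n_B = 3X.
n_T = Σnᵢ = 1 + 2X.
At X = 0.433: n_E = 0.567, n_B = 1.3, n_T = 1.87.
p_i = (n_i/n_T)·P. K_p = p_B^3 / (p_E) = 2.53 bar^2.

K_p = 2.53 bar^2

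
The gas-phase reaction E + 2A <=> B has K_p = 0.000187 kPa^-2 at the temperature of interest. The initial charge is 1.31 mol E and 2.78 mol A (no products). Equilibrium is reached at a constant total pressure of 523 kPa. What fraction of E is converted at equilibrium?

X = 0.833

Let X = conversion of E (basis 1.31 mol E); extent of reaction ξ = 1.31X.
Moles: n_E = 1.31 − 1.31X; n_A = 2.78 − 2.62X; n_B = 1.31X.
n_T = Σnᵢ = 4.09 − 2.62X.
With p_i = (n_i/n_T)P, K_p = p_B / (p_E p_A^2).
Setting this equal to 0.000187 kPa^-2 and taking the physical root (0 < X < 1) gives X = 0.833.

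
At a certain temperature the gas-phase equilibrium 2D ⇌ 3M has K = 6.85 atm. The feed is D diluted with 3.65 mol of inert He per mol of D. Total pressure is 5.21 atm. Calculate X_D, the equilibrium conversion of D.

Take 1 mol D as basis and let X be its fractional conversion, so ξ = 0.5X.
At extent ξ: n_D = 1 − X; n_M = 1.5X; n_I = 3.65 (inert).
n_T = Σnᵢ = 4.65 + 0.5X.
y_i = n_i/n_T, p_i = y_i·P. K = p_M^3 / (p_D^2).
This yields a degree-3 equation in X; solving on (0,1), X = 0.636.

X = 0.636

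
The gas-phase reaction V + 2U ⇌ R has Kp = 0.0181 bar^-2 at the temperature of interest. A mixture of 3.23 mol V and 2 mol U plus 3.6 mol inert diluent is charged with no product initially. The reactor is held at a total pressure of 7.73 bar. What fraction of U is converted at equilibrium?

Basis: 2 mol U initially; let X = conversion of U. Extent ξ = X.
Species balance: n_V = 3.23 − X; n_U = 2 − 2X; n_R = X; n_I = 3.6 (inert).
n_T = Σnᵢ = 8.83 − 2X.
With p_i = (n_i/n_T)P, Kp = p_R / (p_V p_U^2).
Equating to 0.0181 bar^-2 and solving on 0 < X < 1: X = 0.136.

X = 0.136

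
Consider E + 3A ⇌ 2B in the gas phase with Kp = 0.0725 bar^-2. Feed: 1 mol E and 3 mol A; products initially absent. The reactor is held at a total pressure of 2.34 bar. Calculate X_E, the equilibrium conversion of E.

X = 0.258

Basis: 1 mol E initially; let X = conversion of E. Extent ξ = X.
Species balance: n_E = 1 − X; n_A = 3 − 3X; n_B = 2X.
Total moles n_T = 4 − 2X.
Mole fractions y_i = n_i/n_T; Kp = p_B^2 / (p_E p_A^3) with p_i = y_i·P.
Substituting and setting equal to 0.0725 bar^-2 gives a polynomial in X; the root in (0,1) is X = 0.258.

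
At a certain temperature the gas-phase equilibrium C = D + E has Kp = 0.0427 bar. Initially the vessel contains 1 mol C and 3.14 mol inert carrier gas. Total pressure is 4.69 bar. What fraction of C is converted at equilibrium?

Let X = conversion of C (basis 1 mol C); extent of reaction ξ = X.
Species balance: n_C = 1 − X; n_D = X; n_E = X; n_I = 3.14 (inert).
Total moles n_T = 4.14 + X.
Mole fractions y_i = n_i/n_T; Kp = p_D p_E / (p_C) with p_i = y_i·P.
Substituting and setting equal to 0.0427 bar gives a polynomial in X; the root in (0,1) is X = 0.180.

X = 0.180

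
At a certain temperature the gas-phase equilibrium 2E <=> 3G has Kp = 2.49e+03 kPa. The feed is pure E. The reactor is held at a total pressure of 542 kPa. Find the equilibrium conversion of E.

X = 0.628

Let X = conversion of E (basis 1 mol E); extent of reaction ξ = 0.5X.
Moles: n_E = 1 − X; n_G = 1.5X.
Total moles n_T = 1 + 0.5X.
Mole fractions y_i = n_i/n_T; Kp = p_G^3 / (p_E^2) with p_i = y_i·P.
Setting this equal to 2.49e+03 kPa and taking the physical root (0 < X < 1) gives X = 0.628.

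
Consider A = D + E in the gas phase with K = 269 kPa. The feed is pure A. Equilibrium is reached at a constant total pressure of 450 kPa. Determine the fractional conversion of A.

X = 0.612

Take 1 mol A as basis and let X be its fractional conversion, so ξ = X.
Moles: n_A = 1 − X; n_D = X; n_E = X.
Summing: n_T = 1 + X.
With p_i = (n_i/n_T)P, K = p_D p_E / (p_A).
Setting this equal to 269 kPa and taking the physical root (0 < X < 1) gives X = 0.612.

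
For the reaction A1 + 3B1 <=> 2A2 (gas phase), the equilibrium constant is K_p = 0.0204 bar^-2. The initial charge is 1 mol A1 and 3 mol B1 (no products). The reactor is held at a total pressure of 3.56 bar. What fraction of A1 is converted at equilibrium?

X = 0.224

Basis: 1 mol A1 initially; let X = conversion of A1. Extent ξ = X.
Mole table: n_A1 = 1 − X; n_B1 = 3 − 3X; n_A2 = 2X.
Total moles n_T = 4 − 2X.
With p_i = (n_i/n_T)P, K_p = p_A2^2 / (p_A1 p_B1^3).
Substituting and setting equal to 0.0204 bar^-2 gives a polynomial in X; the root in (0,1) is X = 0.224.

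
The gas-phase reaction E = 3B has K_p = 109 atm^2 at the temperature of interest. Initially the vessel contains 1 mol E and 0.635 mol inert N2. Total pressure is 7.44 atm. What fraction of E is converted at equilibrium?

Take 1 mol E as basis and let X be its fractional conversion, so ξ = X.
Moles: n_E = 1 − X; n_B = 3X; n_I = 0.635 (inert).
n_T = Σnᵢ = 1.64 + 2X.
With p_i = (n_i/n_T)P, K_p = p_B^3 / (p_E).
Substituting and setting equal to 109 atm^2 gives a polynomial in X; the root in (0,1) is X = 0.613.

X = 0.613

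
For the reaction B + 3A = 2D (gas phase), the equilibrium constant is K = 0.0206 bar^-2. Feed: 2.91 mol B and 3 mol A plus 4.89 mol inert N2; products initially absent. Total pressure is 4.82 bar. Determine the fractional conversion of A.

X = 0.203

Let X = conversion of A (basis 3 mol A); extent of reaction ξ = X.
At extent ξ: n_B = 2.91 − X; n_A = 3 − 3X; n_D = 2X; n_I = 4.89 (inert).
Summing: n_T = 10.8 − 2X.
y_i = n_i/n_T, p_i = y_i·P. K = p_D^2 / (p_B p_A^3).
Setting this equal to 0.0206 bar^-2 and taking the physical root (0 < X < 1) gives X = 0.203.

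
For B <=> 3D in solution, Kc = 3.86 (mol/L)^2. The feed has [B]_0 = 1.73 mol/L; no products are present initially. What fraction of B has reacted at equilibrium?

X = 0.319

Let X = conversion of B; extent ξ = 1.73·X mol/L.
Concentrations: [B] = 1.73 − 1.73X; [D] = 5.19X.
Kc = [D]^3 / ([B]).
Solving Kc = 3.86 for X ∈ (0,1): X = 0.319.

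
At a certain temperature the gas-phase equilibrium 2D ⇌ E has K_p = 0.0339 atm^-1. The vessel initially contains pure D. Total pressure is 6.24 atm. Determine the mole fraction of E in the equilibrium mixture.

y_E = 0.152

Take 1 mol D as basis and let X be its fractional conversion, so ξ = 0.5X.
Moles: n_D = 1 − X; n_E = 0.5X.
Summing: n_T = 1 − 0.5X.
With p_i = (n_i/n_T)P, K_p = p_E / (p_D^2).
Setting this equal to 0.0339 atm^-1 and taking the physical root (0 < X < 1) gives X = 0.264.
Then n_E = 0.132, n_T = 0.868, so y_E = 0.152.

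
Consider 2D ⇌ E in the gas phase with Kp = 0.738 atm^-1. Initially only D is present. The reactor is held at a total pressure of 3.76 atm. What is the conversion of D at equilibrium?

Basis: 1 mol D initially; let X = conversion of D. Extent ξ = 0.5X.
Moles: n_D = 1 − X; n_E = 0.5X.
Total moles n_T = 1 − 0.5X.
Mole fractions y_i = n_i/n_T; Kp = p_E / (p_D^2) with p_i = y_i·P.
Substituting and setting equal to 0.738 atm^-1 gives a polynomial in X; the root in (0,1) is X = 0.713.

X = 0.713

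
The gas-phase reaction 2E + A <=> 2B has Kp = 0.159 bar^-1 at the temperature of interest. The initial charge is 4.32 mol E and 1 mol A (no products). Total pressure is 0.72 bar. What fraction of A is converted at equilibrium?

Basis: 1 mol A initially; let X = conversion of A. Extent ξ = X.
At extent ξ: n_E = 4.32 − 2X; n_A = 1 − X; n_B = 2X.
n_T = Σnᵢ = 5.32 − X.
y_i = n_i/n_T, p_i = y_i·P. Kp = p_B^2 / (p_E^2 p_A).
Substituting and setting equal to 0.159 bar^-1 gives a polynomial in X; the root in (0,1) is X = 0.249.

X = 0.249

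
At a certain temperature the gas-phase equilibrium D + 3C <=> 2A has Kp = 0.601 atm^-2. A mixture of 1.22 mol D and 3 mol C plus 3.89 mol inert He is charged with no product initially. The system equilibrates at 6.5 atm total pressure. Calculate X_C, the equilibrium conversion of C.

Basis: 3 mol C initially; let X = conversion of C. Extent ξ = X.
Species balance: n_D = 1.22 − X; n_C = 3 − 3X; n_A = 2X; n_I = 3.89 (inert).
Summing: n_T = 8.11 − 2X.
With p_i = (n_i/n_T)P, Kp = p_A^2 / (p_D p_C^3).
This yields a degree-4 equation in X; solving on (0,1), X = 0.518.

X = 0.518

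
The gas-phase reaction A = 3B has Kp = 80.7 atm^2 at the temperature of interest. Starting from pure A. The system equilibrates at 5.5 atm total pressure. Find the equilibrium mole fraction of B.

y_B = 0.805

Basis: 1 mol A initially; let X = conversion of A. Extent ξ = X.
Mole table: n_A = 1 − X; n_B = 3X.
n_T = Σnᵢ = 1 + 2X.
y_i = n_i/n_T, p_i = y_i·P. Kp = p_B^3 / (p_A).
Substituting and setting equal to 80.7 atm^2 gives a polynomial in X; the root in (0,1) is X = 0.579.
Then n_B = 1.74, n_T = 2.16, so y_B = 0.805.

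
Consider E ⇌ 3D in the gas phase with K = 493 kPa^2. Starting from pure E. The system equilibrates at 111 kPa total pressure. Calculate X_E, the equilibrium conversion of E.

Take 1 mol E as basis and let X be its fractional conversion, so ξ = X.
Species balance: n_E = 1 − X; n_D = 3X.
Summing: n_T = 1 + 2X.
y_i = n_i/n_T, p_i = y_i·P. K = p_D^3 / (p_E).
Equating to 493 kPa^2 and solving on 0 < X < 1: X = 0.127.

X = 0.127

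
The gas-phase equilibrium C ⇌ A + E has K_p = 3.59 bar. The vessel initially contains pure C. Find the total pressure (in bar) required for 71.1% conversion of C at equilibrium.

Basis: 1 mol C initially; let X = conversion of C. Extent ξ = X.
Moles: n_C = 1 − X; n_A = X; n_E = X.
Summing: n_T = 1 + X.
K_p = p_A p_E / (p_C) with p_i = (n_i/n_T)·P.
At X = 0.711: the mole-fraction product g(X) = Π y_i^ν_i = 1.022. Since K_p = g(X)·P^{1}, P = (K_p/g)^(1/1) = (3.59/1.022)^(1/1) = 3.51 bar.

P = 3.51 bar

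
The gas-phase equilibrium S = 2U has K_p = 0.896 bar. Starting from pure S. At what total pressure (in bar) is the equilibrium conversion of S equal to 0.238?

P = 3.73 bar

Let X = conversion of S (basis 1 mol S); extent of reaction ξ = X.
Species balance: n_S = 1 − X; n_U = 2X.
Total moles n_T = 1 + X.
K_p = p_U^2 / (p_S) with p_i = (n_i/n_T)·P.
At X = 0.238: the mole-fraction product g(X) = Π y_i^ν_i = 0.2402. Since K_p = g(X)·P^{1}, P = (K_p/g)^(1/1) = (0.896/0.2402)^(1/1) = 3.73 bar.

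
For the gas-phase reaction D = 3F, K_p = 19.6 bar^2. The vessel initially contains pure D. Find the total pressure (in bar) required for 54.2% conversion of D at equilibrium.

P = 3.01 bar

Let X = conversion of D (basis 1 mol D); extent of reaction ξ = X.
At extent ξ: n_D = 1 − X; n_F = 3X.
Summing: n_T = 1 + 2X.
K_p = p_F^3 / (p_D) with p_i = (n_i/n_T)·P.
At X = 0.542: the mole-fraction product g(X) = Π y_i^ν_i = 2.161. Since K_p = g(X)·P^{2}, P = (K_p/g)^(1/2) = (19.6/2.161)^(1/2) = 3.01 bar.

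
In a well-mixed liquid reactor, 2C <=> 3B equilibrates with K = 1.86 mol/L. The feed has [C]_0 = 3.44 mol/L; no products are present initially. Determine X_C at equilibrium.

Let X = conversion of C; extent ξ = 3.44X/2 mol/L.
Concentrations: [C] = 3.44 − 3.44X; [B] = 5.16X.
K = [B]^3 / ([C]^2).
This equals 1.86 at X = 0.390 (the root in 0 < X < 1).

X = 0.390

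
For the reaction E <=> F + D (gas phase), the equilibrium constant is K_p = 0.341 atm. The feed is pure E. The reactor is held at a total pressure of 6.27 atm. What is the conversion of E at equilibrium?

X = 0.227

Take 1 mol E as basis and let X be its fractional conversion, so ξ = X.
At extent ξ: n_E = 1 − X; n_F = X; n_D = X.
Summing: n_T = 1 + X.
y_i = n_i/n_T, p_i = y_i·P. K_p = p_F p_D / (p_E).
Setting this equal to 0.341 atm and taking the physical root (0 < X < 1) gives X = 0.227.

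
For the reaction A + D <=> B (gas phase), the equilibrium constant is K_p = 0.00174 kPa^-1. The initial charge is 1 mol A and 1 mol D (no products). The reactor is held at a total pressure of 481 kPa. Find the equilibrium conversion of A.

X = 0.262

Basis: 1 mol A initially; let X = conversion of A. Extent ξ = X.
Species balance: n_A = 1 − X; n_D = 1 − X; n_B = X.
Total moles n_T = 2 − X.
y_i = n_i/n_T, p_i = y_i·P. K_p = p_B / (p_A p_D).
Setting this equal to 0.00174 kPa^-1 and taking the physical root (0 < X < 1) gives X = 0.262.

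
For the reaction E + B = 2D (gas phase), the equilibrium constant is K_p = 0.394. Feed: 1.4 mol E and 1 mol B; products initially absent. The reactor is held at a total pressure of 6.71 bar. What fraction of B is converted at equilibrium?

X = 0.281

Basis: 1 mol B initially; let X = conversion of B. Extent ξ = X.
Mole table: n_E = 1.4 − X; n_B = 1 − X; n_D = 2X.
Since Δν = 0, n_T = 2.4 throughout.
With p_i = (n_i/n_T)P, K_p = p_D^2 / (p_E p_B).
Setting this equal to 0.394 and taking the physical root (0 < X < 1) gives X = 0.281.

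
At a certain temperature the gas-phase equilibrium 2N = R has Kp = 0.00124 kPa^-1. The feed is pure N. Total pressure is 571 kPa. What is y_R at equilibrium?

Basis: 1 mol N initially; let X = conversion of N. Extent ξ = 0.5X.
At extent ξ: n_N = 1 − X; n_R = 0.5X.
Total moles n_T = 1 − 0.5X.
With p_i = (n_i/n_T)P, Kp = p_R / (p_N^2).
This yields a degree-2 equation in X; solving on (0,1), X = 0.489.
Then n_R = 0.245, n_T = 0.755, so y_R = 0.324.

y_R = 0.324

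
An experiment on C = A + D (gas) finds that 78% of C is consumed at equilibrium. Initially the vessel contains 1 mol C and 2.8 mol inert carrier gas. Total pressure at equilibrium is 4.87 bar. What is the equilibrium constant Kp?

Let X = conversion of C (basis 1 mol C); extent of reaction ξ = X.
At extent ξ: n_C = 1 − X; n_A = X; n_D = X; n_I = 2.8 (inert).
n_T = Σnᵢ = 3.8 + X.
At X = 0.78: n_C = 0.22, n_A = 0.78, n_D = 0.78, n_T = 4.58.
p_i = (n_i/n_T)·P. Kp = p_A p_D / (p_C) = 2.94 bar.

Kp = 2.94 bar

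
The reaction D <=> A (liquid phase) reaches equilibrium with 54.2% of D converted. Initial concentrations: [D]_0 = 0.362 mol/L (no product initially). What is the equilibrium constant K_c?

Let X = conversion of D.
Concentrations: [D] = 0.362 − 0.362X; [A] = 0.362X.
At X = 0.542: [D] = 0.166, [A] = 0.196.
K_c = [A] / ([D]) = 1.18.

K_c = 1.18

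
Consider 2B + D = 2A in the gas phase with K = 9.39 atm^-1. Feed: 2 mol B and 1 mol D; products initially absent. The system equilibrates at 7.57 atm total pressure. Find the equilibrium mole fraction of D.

Basis: 2 mol B initially; let X = conversion of B. Extent ξ = X.
Mole table: n_B = 2 − 2X; n_D = 1 − X; n_A = 2X.
Summing: n_T = 3 − X.
y_i = n_i/n_T, p_i = y_i·P. K = p_A^2 / (p_B^2 p_D).
This yields a degree-3 equation in X; solving on (0,1), X = 0.741.
Then n_D = 0.259, n_T = 2.26, so y_D = 0.115.

y_D = 0.115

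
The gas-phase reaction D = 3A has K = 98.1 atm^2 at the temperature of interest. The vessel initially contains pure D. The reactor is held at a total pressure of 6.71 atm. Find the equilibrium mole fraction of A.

y_A = 0.781

Basis: 1 mol D initially; let X = conversion of D. Extent ξ = X.
At extent ξ: n_D = 1 − X; n_A = 3X.
n_T = Σnᵢ = 1 + 2X.
y_i = n_i/n_T, p_i = y_i·P. K = p_A^3 / (p_D).
Setting this equal to 98.1 atm^2 and taking the physical root (0 < X < 1) gives X = 0.543.
Then n_A = 1.63, n_T = 2.09, so y_A = 0.781.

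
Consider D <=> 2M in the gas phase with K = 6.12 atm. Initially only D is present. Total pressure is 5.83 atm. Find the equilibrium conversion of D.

Let X = conversion of D (basis 1 mol D); extent of reaction ξ = X.
Species balance: n_D = 1 − X; n_M = 2X.
n_T = Σnᵢ = 1 + X.
With p_i = (n_i/n_T)P, K = p_M^2 / (p_D).
This yields a degree-2 equation in X; solving on (0,1), X = 0.456.

X = 0.456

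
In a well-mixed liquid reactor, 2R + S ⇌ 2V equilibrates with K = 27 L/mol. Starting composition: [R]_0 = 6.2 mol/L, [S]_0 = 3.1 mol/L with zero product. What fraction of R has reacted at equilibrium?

X = 0.803

Let X = conversion of R; extent ξ = 6.2X/2 mol/L.
Concentrations: [R] = 6.2 − 6.2X; [S] = 3.1 − 3.1X; [V] = 6.2X.
K = [V]^2 / ([R]^2 [S]).
This equals 27 at X = 0.803 (the root in 0 < X < 1).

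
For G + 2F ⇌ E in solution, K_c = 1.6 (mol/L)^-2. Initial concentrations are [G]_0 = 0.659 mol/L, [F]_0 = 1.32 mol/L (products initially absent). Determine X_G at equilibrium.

Let X = conversion of G; extent ξ = 0.659·X mol/L.
Concentrations: [G] = 0.659 − 0.659X; [F] = 1.32 − 1.32X; [E] = 0.659X.
K_c = [E] / ([G] [F]^2).
Solving K_c = 1.6 for X ∈ (0,1): X = 0.454.

X = 0.454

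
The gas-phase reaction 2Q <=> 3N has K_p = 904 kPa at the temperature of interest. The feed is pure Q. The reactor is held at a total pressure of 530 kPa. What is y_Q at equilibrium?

Basis: 1 mol Q initially; let X = conversion of Q. Extent ξ = 0.5X.
At extent ξ: n_Q = 1 − X; n_N = 1.5X.
Total moles n_T = 1 + 0.5X.
y_i = n_i/n_T, p_i = y_i·P. K_p = p_N^3 / (p_Q^2).
This yields a degree-3 equation in X; solving on (0,1), X = 0.524.
Then n_Q = 0.476, n_T = 1.26, so y_Q = 0.377.

y_Q = 0.377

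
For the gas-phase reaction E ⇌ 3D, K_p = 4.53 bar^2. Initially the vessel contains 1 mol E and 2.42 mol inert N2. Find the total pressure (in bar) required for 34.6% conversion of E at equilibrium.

P = 6.69 bar

Take 1 mol E as basis and let X be its fractional conversion, so ξ = X.
Moles: n_E = 1 − X; n_D = 3X; n_I = 2.42 (inert).
Total moles n_T = 3.42 + 2X.
K_p = p_D^3 / (p_E) with p_i = (n_i/n_T)·P.
At X = 0.346: the mole-fraction product g(X) = Π y_i^ν_i = 0.1011. Since K_p = g(X)·P^{2}, P = (K_p/g)^(1/2) = (4.53/0.1011)^(1/2) = 6.69 bar.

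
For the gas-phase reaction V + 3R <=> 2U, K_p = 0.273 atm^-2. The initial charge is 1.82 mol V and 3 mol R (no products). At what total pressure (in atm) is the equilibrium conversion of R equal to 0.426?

P = 2.43 atm

Basis: 3 mol R initially; let X = conversion of R. Extent ξ = X.
Moles: n_V = 1.82 − X; n_R = 3 − 3X; n_U = 2X.
n_T = Σnᵢ = 4.82 − 2X.
K_p = p_U^2 / (p_V p_R^3) with p_i = (n_i/n_T)·P.
At X = 0.426: the mole-fraction product g(X) = Π y_i^ν_i = 1.606. Since K_p = g(X)·P^{-2}, P = (g/K_p)^(1/2) = (1.606/0.273)^(1/2) = 2.43 atm.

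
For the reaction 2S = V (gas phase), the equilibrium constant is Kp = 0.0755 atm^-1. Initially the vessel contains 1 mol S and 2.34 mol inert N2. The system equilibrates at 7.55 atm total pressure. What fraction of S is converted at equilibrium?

X = 0.217

Let X = conversion of S (basis 1 mol S); extent of reaction ξ = 0.5X.
Mole table: n_S = 1 − X; n_V = 0.5X; n_I = 2.34 (inert).
n_T = Σnᵢ = 3.34 − 0.5X.
With p_i = (n_i/n_T)P, Kp = p_V / (p_S^2).
Substituting and setting equal to 0.0755 atm^-1 gives a polynomial in X; the root in (0,1) is X = 0.217.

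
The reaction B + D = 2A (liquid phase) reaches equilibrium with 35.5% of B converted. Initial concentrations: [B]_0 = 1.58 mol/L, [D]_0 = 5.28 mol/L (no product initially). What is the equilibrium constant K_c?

K_c = 0.262

Let X = conversion of B.
Concentrations: [B] = 1.58 − 1.58X; [D] = 5.28 − 1.58X; [A] = 3.16X.
At X = 0.355: [B] = 1.02, [D] = 4.72, [A] = 1.12.
K_c = [A]^2 / ([B] [D]) = 0.262.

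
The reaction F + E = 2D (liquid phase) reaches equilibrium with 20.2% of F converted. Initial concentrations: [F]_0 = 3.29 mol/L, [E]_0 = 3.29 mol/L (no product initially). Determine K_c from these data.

K_c = 0.256

Let X = conversion of F.
Concentrations: [F] = 3.29 − 3.29X; [E] = 3.29 − 3.29X; [D] = 6.58X.
At X = 0.202: [F] = 2.63, [E] = 2.63, [D] = 1.33.
K_c = [D]^2 / ([F] [E]) = 0.256.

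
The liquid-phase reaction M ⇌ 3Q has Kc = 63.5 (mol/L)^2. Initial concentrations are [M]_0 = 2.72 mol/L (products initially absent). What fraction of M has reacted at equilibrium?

Let X = conversion of M; extent ξ = 2.72·X mol/L.
Concentrations: [M] = 2.72 − 2.72X; [Q] = 8.16X.
Kc = [Q]^3 / ([M]).
Equating to 63.5 (mol/L)^2: the physical root is X = 0.530.

X = 0.530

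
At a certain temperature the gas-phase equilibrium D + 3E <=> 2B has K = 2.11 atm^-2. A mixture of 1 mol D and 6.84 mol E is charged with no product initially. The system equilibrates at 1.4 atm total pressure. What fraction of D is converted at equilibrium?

Let X = conversion of D (basis 1 mol D); extent of reaction ξ = X.
Moles: n_D = 1 − X; n_E = 6.84 − 3X; n_B = 2X.
Total moles n_T = 7.84 − 2X.
Mole fractions y_i = n_i/n_T; K = p_B^2 / (p_D p_E^3) with p_i = y_i·P.
Substituting and setting equal to 2.11 atm^-2 gives a polynomial in X; the root in (0,1) is X = 0.762.

X = 0.762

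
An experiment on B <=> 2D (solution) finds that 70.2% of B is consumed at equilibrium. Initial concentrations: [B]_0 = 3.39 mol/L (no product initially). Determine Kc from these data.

Kc = 22.4 mol/L

Let X = conversion of B.
Concentrations: [B] = 3.39 − 3.39X; [D] = 6.78X.
At X = 0.702: [B] = 1.01, [D] = 4.76.
Kc = [D]^2 / ([B]) = 22.4 mol/L.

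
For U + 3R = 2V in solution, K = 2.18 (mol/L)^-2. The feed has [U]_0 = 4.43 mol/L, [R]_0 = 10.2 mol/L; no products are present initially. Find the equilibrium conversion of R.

Let X = conversion of R; extent ξ = 10.2X/3 mol/L.
Concentrations: [U] = 4.43 − 3.4X; [R] = 10.2 − 10.2X; [V] = 6.8X.
K = [V]^2 / ([U] [R]^3).
This equals 2.18 at X = 0.803 (the root in 0 < X < 1).

X = 0.803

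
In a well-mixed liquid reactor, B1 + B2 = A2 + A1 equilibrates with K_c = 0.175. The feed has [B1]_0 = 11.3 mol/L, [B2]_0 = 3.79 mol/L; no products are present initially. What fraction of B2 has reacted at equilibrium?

X = 0.478

Let X = conversion of B2; extent ξ = 3.79·X mol/L.
Concentrations: [B1] = 11.3 − 3.79X; [B2] = 3.79 − 3.79X; [A2] = 3.79X; [A1] = 3.79X.
K_c = [A2] [A1] / ([B1] [B2]).
Equating to 0.175: the physical root is X = 0.478.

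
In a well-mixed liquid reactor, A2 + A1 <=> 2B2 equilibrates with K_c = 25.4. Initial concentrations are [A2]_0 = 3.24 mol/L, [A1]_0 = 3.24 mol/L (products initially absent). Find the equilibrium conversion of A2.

X = 0.716

Let X = conversion of A2; extent ξ = 3.24·X mol/L.
Concentrations: [A2] = 3.24 − 3.24X; [A1] = 3.24 − 3.24X; [B2] = 6.48X.
K_c = [B2]^2 / ([A2] [A1]).
Equating to 25.4: the physical root is X = 0.716.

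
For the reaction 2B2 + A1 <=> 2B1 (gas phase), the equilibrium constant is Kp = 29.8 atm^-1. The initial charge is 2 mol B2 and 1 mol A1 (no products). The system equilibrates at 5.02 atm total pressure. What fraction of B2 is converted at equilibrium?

X = 0.790

Basis: 2 mol B2 initially; let X = conversion of B2. Extent ξ = X.
Species balance: n_B2 = 2 − 2X; n_A1 = 1 − X; n_B1 = 2X.
Summing: n_T = 3 − X.
y_i = n_i/n_T, p_i = y_i·P. Kp = p_B1^2 / (p_B2^2 p_A1).
This yields a degree-3 equation in X; solving on (0,1), X = 0.790.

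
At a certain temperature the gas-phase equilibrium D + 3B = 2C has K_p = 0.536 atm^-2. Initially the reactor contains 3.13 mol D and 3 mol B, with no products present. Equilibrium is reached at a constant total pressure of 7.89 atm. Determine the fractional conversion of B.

X = 0.723

Take 3 mol B as basis and let X be its fractional conversion, so ξ = X.
Moles: n_D = 3.13 − X; n_B = 3 − 3X; n_C = 2X.
n_T = Σnᵢ = 6.13 − 2X.
Mole fractions y_i = n_i/n_T; K_p = p_C^2 / (p_D p_B^3) with p_i = y_i·P.
Substituting and setting equal to 0.536 atm^-2 gives a polynomial in X; the root in (0,1) is X = 0.723.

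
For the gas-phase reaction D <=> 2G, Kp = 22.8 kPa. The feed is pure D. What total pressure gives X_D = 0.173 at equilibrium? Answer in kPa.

P = 185 kPa

Basis: 1 mol D initially; let X = conversion of D. Extent ξ = X.
At extent ξ: n_D = 1 − X; n_G = 2X.
Summing: n_T = 1 + X.
Kp = p_G^2 / (p_D) with p_i = (n_i/n_T)·P.
At X = 0.173: the mole-fraction product g(X) = Π y_i^ν_i = 0.1234. Since Kp = g(X)·P^{1}, P = (Kp/g)^(1/1) = (22.8/0.1234)^(1/1) = 185 kPa.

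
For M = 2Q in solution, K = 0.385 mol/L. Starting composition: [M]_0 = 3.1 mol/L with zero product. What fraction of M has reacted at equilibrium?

X = 0.161

Let X = conversion of M; extent ξ = 3.1·X mol/L.
Concentrations: [M] = 3.1 − 3.1X; [Q] = 6.2X.
K = [Q]^2 / ([M]).
Equating to 0.385 mol/L: the physical root is X = 0.161.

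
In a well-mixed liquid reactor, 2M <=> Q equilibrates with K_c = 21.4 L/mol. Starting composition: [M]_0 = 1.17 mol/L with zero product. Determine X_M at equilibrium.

X = 0.868

Let X = conversion of M; extent ξ = 1.17X/2 mol/L.
Concentrations: [M] = 1.17 − 1.17X; [Q] = 0.585X.
K_c = [Q] / ([M]^2).
This equals 21.4 at X = 0.868 (the root in 0 < X < 1).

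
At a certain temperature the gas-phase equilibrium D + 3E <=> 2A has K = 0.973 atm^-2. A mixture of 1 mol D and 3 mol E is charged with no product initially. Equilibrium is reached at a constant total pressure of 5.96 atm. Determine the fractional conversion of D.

X = 0.660

Take 1 mol D as basis and let X be its fractional conversion, so ξ = X.
At extent ξ: n_D = 1 − X; n_E = 3 − 3X; n_A = 2X.
Summing: n_T = 4 − 2X.
With p_i = (n_i/n_T)P, K = p_A^2 / (p_D p_E^3).
Substituting and setting equal to 0.973 atm^-2 gives a polynomial in X; the root in (0,1) is X = 0.660.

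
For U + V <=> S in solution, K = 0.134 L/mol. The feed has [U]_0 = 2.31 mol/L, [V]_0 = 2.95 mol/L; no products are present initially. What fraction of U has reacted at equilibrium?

Let X = conversion of U; extent ξ = 2.31·X mol/L.
Concentrations: [U] = 2.31 − 2.31X; [V] = 2.95 − 2.31X; [S] = 2.31X.
K = [S] / ([U] [V]).
Setting equal to 0.134 and solving for X on (0,1) gives X = 0.243.

X = 0.243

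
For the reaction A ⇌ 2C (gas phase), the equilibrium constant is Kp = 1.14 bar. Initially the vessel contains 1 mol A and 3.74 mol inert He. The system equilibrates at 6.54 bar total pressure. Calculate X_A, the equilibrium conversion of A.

X = 0.374

Let X = conversion of A (basis 1 mol A); extent of reaction ξ = X.
Mole table: n_A = 1 − X; n_C = 2X; n_I = 3.74 (inert).
Total moles n_T = 4.74 + X.
Mole fractions y_i = n_i/n_T; Kp = p_C^2 / (p_A) with p_i = y_i·P.
Setting this equal to 1.14 bar and taking the physical root (0 < X < 1) gives X = 0.374.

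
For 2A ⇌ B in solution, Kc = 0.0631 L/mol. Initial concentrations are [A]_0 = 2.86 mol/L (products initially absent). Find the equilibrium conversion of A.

Let X = conversion of A; extent ξ = 2.86X/2 mol/L.
Concentrations: [A] = 2.86 − 2.86X; [B] = 1.43X.
Kc = [B] / ([A]^2).
Equating to 0.0631 L/mol: the physical root is X = 0.220.

X = 0.220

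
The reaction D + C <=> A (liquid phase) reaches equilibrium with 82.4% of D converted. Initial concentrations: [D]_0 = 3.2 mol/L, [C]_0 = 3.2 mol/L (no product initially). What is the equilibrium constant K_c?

Let X = conversion of D.
Concentrations: [D] = 3.2 − 3.2X; [C] = 3.2 − 3.2X; [A] = 3.2X.
At X = 0.824: [D] = 0.563, [C] = 0.563, [A] = 2.64.
K_c = [A] / ([D] [C]) = 8.31 L/mol.

K_c = 8.31 L/mol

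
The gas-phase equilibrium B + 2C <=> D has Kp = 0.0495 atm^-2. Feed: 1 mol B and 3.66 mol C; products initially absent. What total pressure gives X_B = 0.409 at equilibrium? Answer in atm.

P = 5.05 atm

Take 1 mol B as basis and let X be its fractional conversion, so ξ = X.
At extent ξ: n_B = 1 − X; n_C = 3.66 − 2X; n_D = X.
Summing: n_T = 4.66 − 2X.
Kp = p_D / (p_B p_C^2) with p_i = (n_i/n_T)·P.
At X = 0.409: the mole-fraction product g(X) = Π y_i^ν_i = 1.265. Since Kp = g(X)·P^{-2}, P = (g/Kp)^(1/2) = (1.265/0.0495)^(1/2) = 5.05 atm.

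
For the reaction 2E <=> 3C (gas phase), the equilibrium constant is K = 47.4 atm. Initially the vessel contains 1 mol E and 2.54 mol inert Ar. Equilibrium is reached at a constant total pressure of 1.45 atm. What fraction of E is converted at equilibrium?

X = 0.869

Basis: 1 mol E initially; let X = conversion of E. Extent ξ = 0.5X.
Species balance: n_E = 1 − X; n_C = 1.5X; n_I = 2.54 (inert).
Total moles n_T = 3.54 + 0.5X.
Mole fractions y_i = n_i/n_T; K = p_C^3 / (p_E^2) with p_i = y_i·P.
This yields a degree-3 equation in X; solving on (0,1), X = 0.869.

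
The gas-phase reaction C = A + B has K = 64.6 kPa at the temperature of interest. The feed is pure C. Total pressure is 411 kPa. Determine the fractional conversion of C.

Basis: 1 mol C initially; let X = conversion of C. Extent ξ = X.
Species balance: n_C = 1 − X; n_A = X; n_B = X.
Summing: n_T = 1 + X.
With p_i = (n_i/n_T)P, K = p_A p_B / (p_C).
Equating to 64.6 kPa and solving on 0 < X < 1: X = 0.369.

X = 0.369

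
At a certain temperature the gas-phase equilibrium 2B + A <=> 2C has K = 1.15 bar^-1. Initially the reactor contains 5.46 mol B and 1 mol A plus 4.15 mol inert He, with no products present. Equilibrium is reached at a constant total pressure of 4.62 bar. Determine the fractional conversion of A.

Basis: 1 mol A initially; let X = conversion of A. Extent ξ = X.
At extent ξ: n_B = 5.46 − 2X; n_A = 1 − X; n_C = 2X; n_I = 4.15 (inert).
Total moles n_T = 10.6 − X.
With p_i = (n_i/n_T)P, K = p_C^2 / (p_B^2 p_A).
Setting this equal to 1.15 bar^-1 and taking the physical root (0 < X < 1) gives X = 0.742.

X = 0.742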